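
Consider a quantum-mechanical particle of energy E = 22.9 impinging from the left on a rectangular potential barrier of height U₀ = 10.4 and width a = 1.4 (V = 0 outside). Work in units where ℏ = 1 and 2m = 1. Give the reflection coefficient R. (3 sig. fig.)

E > U₀: inside the barrier k₂ = √(2m(E − U₀))/ℏ = 3.536, k₂a = 4.950.
Matching at both interfaces gives T⁻¹ = 1 + U₀² sin²(k₂a) / [4E(E − U₀)] = 1.089, hence T = 0.918.
R = 1 − T = 0.0819.

R = 0.0819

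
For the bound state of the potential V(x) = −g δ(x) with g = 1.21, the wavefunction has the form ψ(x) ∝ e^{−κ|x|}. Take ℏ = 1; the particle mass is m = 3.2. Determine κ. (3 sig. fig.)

Integrate −(ℏ²/2m)ψ'' − gδ(x)ψ = Eψ from −ε to +ε: the ψ'' term gives ψ'(0⁺) − ψ'(0⁻) and the δ term gives −(2mg/ℏ²)ψ(0).
With ψ ∝ e^{−κ|x|} this yields −2κ = −2mg/ℏ², so κ = mg/ℏ² = 3.872.

κ = 3.87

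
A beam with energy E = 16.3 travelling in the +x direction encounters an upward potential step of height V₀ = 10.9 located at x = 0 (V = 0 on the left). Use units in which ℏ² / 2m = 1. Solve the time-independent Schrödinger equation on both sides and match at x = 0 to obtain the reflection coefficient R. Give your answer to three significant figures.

R = 0.0726

The wavenumbers are k₁ = √(2mE)/ℏ = 4.037 on the left and k₂ = √(2m(E − V₀))/ℏ = 2.324 on the right.
Matching ψ and ψ′ at x = 0 gives r = (k₁ − k₂)/(k₁ + k₂), so R = r² = 0.07256 and T = 1 − R = 0.9274.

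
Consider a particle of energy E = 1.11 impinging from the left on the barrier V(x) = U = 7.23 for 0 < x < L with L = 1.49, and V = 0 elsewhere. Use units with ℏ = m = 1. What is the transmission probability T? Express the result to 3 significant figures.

T = 0.0000617

Since E < U the interior solution is evanescent with decay constant κ = √(2m(U − E))/ℏ = 3.499.
κL = 5.213, sinh(κL) = 91.81.
Matching ψ, ψ′ at both faces gives T = [1 + U² sinh²(κL) / (4E(U − E))]⁻¹ = 1/16220 = 0.0000617.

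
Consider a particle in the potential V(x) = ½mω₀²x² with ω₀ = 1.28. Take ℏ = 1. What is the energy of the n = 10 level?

Using E_n = (n + ½)ℏω₀: E_10 = 10.5 × 1.28 = 13.44.

E = 13.4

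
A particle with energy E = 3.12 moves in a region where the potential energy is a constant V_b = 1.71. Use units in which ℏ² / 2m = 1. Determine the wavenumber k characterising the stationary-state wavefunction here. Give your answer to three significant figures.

k = 1.19

With E > V_b the solution is oscillatory, ψ ∝ e^{±ikx} with k = √(2m(E − V_b))/ℏ.
k = √(2 × 0.5 × 1.41) = 1.187.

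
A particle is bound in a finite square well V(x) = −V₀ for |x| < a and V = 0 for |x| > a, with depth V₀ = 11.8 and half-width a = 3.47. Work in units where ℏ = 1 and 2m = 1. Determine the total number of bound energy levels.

Define the well-strength parameter z₀ = (a/ℏ)√(2mV₀) = 3.47 × √(2·0.5·11.8) = 11.92.
The even/odd transcendental equations gain one root per π/2 in z₀, giving N = 1 + ⌊2z₀/π⌋ = 1 + ⌊7.588⌋ = 8.

N = 8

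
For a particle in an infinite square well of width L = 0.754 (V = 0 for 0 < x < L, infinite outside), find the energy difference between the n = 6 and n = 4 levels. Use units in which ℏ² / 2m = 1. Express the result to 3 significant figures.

E_n = n²π²ℏ²/(2mL²), so ΔE = (6² − 4²) π²ℏ²/(2mL²).
ΔE = 20 × π² / (2 × 0.5 × 0.754²) = 347.2.

ΔE = 347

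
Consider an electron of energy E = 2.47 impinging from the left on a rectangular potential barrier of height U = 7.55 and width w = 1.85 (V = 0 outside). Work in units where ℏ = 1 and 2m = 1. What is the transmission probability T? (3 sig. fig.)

T = 0.000841

Since E < U the interior solution is evanescent with decay constant κ = √(2m(U − E))/ℏ = 2.254.
κw = 4.170, sinh(κw) = 32.34.
Matching ψ, ψ′ at both faces gives T = [1 + U² sinh²(κw) / (4E(U − E))]⁻¹ = 1/1189 = 0.000841.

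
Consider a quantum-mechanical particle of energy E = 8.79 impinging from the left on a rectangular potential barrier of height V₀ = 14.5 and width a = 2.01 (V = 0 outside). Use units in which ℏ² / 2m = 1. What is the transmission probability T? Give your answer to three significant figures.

E < V₀: inside the barrier ψ ∝ e^{±κx} with κ = √(2m(V₀ − E))/ℏ = 2.390.
κa = 4.803, sinh(κa) = 60.93.
Matching ψ, ψ′ at both faces gives T = [1 + V₀² sinh²(κa) / (4E(V₀ − E))]⁻¹ = 1/3889 = 0.000257.

T = 0.000257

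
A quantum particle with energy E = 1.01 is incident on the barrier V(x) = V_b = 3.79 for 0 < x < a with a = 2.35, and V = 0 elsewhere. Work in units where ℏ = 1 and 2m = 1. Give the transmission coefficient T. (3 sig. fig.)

Since E < V_b the interior solution is evanescent with decay constant κ = √(2m(V_b − E))/ℏ = 1.667.
κa = 3.918, sinh(κa) = 25.15.
The exact tunnelling result is T⁻¹ = 1 + V_b² sinh²(κa) / [4E(V_b − E)] = 809.7, so T = 0.00124.

T = 0.00124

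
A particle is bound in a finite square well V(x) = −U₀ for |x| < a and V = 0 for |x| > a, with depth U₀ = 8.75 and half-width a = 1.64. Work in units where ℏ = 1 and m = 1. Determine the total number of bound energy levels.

N = 5

The dimensionless depth is z₀ = a√(2mU₀)/ℏ = 1.64 × √(17.50) = 6.861.
The even/odd transcendental equations gain one root per π/2 in z₀, giving N = 1 + ⌊2z₀/π⌋ = 1 + ⌊4.368⌋ = 5.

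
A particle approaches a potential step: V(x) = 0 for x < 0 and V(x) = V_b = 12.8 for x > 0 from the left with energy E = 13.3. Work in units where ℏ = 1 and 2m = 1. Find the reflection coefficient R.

R = 0.456

On each side the TISE gives plane waves with k = √(2m(E − V))/ℏ: k₁ = √(2·½·13.3) = 3.647, k₂ = √(2·½·0.5) = 0.7071.
Matching ψ and ψ′ at x = 0 gives r = (k₁ − k₂)/(k₁ + k₂), so R = r² = 0.4559 and T = 1 − R = 0.5441.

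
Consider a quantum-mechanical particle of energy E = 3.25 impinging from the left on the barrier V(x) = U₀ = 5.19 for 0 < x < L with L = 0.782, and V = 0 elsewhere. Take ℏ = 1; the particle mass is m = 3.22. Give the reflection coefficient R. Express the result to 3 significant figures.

E < U₀: inside the barrier ψ ∝ e^{±κx} with κ = √(2m(U₀ − E))/ℏ = 3.535.
κL = 2.764, sinh(κL) = 7.901.
Matching ψ, ψ′ at both faces gives T = [1 + U₀² sinh²(κL) / (4E(U₀ − E))]⁻¹ = 1/67.67 = 0.0148.
R = 1 − T = 0.985.

R = 0.985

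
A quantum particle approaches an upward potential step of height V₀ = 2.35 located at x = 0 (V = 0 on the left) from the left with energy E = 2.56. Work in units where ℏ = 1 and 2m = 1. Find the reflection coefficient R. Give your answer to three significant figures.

R = 0.308

The wavenumbers are k₁ = √(2mE)/ℏ = 1.600 on the left and k₂ = √(2m(E − V₀))/ℏ = 0.4583 on the right.
Continuity of ψ and ψ′ at the step yields the reflection amplitude r = (k₁ − k₂)/(k₁ + k₂) = 0.5547; thus R = |r|² = 0.3077, T = 0.6923.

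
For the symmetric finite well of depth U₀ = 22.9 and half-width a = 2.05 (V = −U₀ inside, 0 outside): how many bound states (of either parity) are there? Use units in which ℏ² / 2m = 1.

N = 7

Define the well-strength parameter z₀ = (a/ℏ)√(2mU₀) = 2.05 × √(2·0.5·22.9) = 9.810.
The even/odd transcendental equations gain one root per π/2 in z₀, giving N = 1 + ⌊2z₀/π⌋ = 1 + ⌊6.245⌋ = 7.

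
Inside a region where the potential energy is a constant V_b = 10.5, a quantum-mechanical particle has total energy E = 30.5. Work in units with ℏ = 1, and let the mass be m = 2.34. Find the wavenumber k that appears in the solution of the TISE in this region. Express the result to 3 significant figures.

With E > V_b the solution is oscillatory, ψ ∝ e^{±ikx} with k = √(2m(E − V_b))/ℏ.
k = √(2 × 2.34 × 20) = 9.675.

k = 9.67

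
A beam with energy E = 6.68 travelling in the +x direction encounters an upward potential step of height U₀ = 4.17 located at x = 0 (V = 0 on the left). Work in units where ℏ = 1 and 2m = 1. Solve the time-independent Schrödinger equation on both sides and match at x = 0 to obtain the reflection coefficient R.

On each side the TISE gives plane waves with k = √(2m(E − V))/ℏ: k₁ = √(2·½·6.68) = 2.585, k₂ = √(2·½·2.51) = 1.584.
Matching ψ and ψ′ at x = 0 gives r = (k₁ − k₂)/(k₁ + k₂), so R = r² = 0.05757 and T = 1 − R = 0.9424.

R = 0.0576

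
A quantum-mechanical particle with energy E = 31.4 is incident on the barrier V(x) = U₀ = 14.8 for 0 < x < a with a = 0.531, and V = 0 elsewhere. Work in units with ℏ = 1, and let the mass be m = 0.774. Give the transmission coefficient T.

T = 0.981

Above the barrier the interior wavenumber is k₂ = √(2m(E − U₀))/ℏ = 5.069, giving phase k₂a = 2.692.
Matching at both interfaces gives T⁻¹ = 1 + U₀² sin²(k₂a) / [4E(E − U₀)] = 1.020, hence T = 0.981.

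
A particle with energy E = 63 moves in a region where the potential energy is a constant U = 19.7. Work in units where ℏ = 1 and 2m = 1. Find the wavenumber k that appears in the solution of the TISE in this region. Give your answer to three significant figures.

With E > U the solution is oscillatory, ψ ∝ e^{±ikx} with k = √(2m(E − U))/ℏ.
k = √(2 × 0.5 × 43.3) = 6.580.

k = 6.58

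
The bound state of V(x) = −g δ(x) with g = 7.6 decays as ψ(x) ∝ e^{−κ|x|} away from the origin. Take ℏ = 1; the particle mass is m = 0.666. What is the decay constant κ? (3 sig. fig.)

Integrate −(ℏ²/2m)ψ'' − gδ(x)ψ = Eψ from −ε to +ε: the ψ'' term gives ψ'(0⁺) − ψ'(0⁻) and the δ term gives −(2mg/ℏ²)ψ(0).
With ψ ∝ e^{−κ|x|} this yields −2κ = −2mg/ℏ², so κ = mg/ℏ² = 5.062.

κ = 5.06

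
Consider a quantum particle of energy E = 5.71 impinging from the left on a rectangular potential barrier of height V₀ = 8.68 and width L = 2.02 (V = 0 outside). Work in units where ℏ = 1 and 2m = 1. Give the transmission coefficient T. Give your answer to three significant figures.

T = 0.00340

Since E < V₀ the interior solution is evanescent with decay constant κ = √(2m(V₀ − E))/ℏ = 1.723.
κL = 3.481, sinh(κL) = 16.23.
The exact tunnelling result is T⁻¹ = 1 + V₀² sinh²(κL) / [4E(V₀ − E)] = 293.7, so T = 0.00340.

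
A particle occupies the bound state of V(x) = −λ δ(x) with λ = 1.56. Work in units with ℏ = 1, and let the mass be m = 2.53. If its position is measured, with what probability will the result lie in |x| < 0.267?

The normalised bound state is ψ = √κ e^{−κ|x|} with κ = mλ/ℏ² = 3.947.
P(|x| < d) = ∫_{−d}^{d} κ e^{−2κ|x|} dx = 1 − e^{−2κd} = 1 − e^{−2.108} = 0.8785.

P = 0.878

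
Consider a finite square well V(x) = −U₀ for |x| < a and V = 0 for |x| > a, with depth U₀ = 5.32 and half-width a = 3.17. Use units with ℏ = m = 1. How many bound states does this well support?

N = 7

Define the well-strength parameter z₀ = (a/ℏ)√(2mU₀) = 3.17 × √(2·1·5.32) = 10.34.
The even/odd transcendental equations gain one root per π/2 in z₀, giving N = 1 + ⌊2z₀/π⌋ = 1 + ⌊6.583⌋ = 7.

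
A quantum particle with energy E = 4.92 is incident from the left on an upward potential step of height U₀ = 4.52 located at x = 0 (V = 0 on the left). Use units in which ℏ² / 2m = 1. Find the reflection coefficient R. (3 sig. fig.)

The wavenumbers are k₁ = √(2mE)/ℏ = 2.218 on the left and k₂ = √(2m(E − U₀))/ℏ = 0.6325 on the right.
Matching ψ and ψ′ at x = 0 gives r = (k₁ − k₂)/(k₁ + k₂), so R = r² = 0.3094 and T = 1 − R = 0.6906.

R = 0.309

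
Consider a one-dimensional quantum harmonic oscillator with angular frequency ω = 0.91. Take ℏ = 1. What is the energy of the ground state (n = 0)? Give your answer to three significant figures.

E = 0.455

Using E_n = (n + ½)ℏω: E_0 = 0.5 × 0.91 = 0.4550.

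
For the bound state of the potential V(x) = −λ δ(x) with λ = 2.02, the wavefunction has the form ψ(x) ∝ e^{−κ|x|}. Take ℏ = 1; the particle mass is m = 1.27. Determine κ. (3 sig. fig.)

κ = 2.57

Integrate −(ℏ²/2m)ψ'' − λδ(x)ψ = Eψ from −ε to +ε: the ψ'' term gives ψ'(0⁺) − ψ'(0⁻) and the δ term gives −(2mλ/ℏ²)ψ(0).
With ψ ∝ e^{−κ|x|} this yields −2κ = −2mλ/ℏ², so κ = mλ/ℏ² = 2.565.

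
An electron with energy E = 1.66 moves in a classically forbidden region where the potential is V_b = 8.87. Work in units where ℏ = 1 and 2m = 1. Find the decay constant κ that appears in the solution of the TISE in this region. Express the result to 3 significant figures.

κ = 2.69

Since E < V_b the TISE in this region is ψ'' = κ²ψ with κ = √(2m(V_b − E))/ℏ.
κ = √(2 × 0.5 × 7.21) = 2.685.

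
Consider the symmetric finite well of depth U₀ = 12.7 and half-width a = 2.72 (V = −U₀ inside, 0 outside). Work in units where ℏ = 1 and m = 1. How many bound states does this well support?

Define the well-strength parameter z₀ = (a/ℏ)√(2mU₀) = 2.72 × √(2·1·12.7) = 13.71.
The even/odd transcendental equations gain one root per π/2 in z₀, giving N = 1 + ⌊2z₀/π⌋ = 1 + ⌊8.727⌋ = 9.

N = 9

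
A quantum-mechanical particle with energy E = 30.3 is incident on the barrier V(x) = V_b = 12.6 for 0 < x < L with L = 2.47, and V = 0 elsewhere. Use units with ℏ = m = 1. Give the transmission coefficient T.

T = 0.949

E > V_b: inside the barrier k₂ = √(2m(E − V_b))/ℏ = 5.950, k₂L = 14.70.
T = [1 + V_b² sin²(k₂L) / (4E(E − V_b))]⁻¹ = 1/1.053 = 0.949.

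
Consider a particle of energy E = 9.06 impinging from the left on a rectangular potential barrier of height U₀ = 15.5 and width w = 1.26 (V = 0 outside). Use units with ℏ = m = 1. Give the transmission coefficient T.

T = 0.000459

E < U₀: inside the barrier ψ ∝ e^{±κx} with κ = √(2m(U₀ − E))/ℏ = 3.589.
κw = 4.522, sinh(κw) = 46.00.
The exact tunnelling result is T⁻¹ = 1 + U₀² sinh²(κw) / [4E(U₀ − E)] = 2180, so T = 0.000459.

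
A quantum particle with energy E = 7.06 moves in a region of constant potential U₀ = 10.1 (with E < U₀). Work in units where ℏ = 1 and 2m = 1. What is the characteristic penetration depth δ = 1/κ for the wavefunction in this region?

δ = 0.574

Since E < U₀ the TISE in this region is ψ'' = κ²ψ with κ = √(2m(U₀ − E))/ℏ.
κ = √(2 × 0.5 × 3.04) = 1.744. The penetration depth is δ = 1/κ = 0.574.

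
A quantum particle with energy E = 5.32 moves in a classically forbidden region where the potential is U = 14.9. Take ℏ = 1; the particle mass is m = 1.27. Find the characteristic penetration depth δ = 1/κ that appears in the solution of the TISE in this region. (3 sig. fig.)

Since E < U the TISE in this region is ψ'' = κ²ψ with κ = √(2m(U − E))/ℏ.
κ = √(2 × 1.27 × 9.58) = 4.933. The penetration depth is δ = 1/κ = 0.203.

δ = 0.203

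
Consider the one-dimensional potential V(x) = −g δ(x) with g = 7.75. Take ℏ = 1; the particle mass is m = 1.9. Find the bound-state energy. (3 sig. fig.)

For x ≠ 0 the bound state is ψ ∝ e^{−κ|x|}; integrating the TISE across the delta gives the cusp condition 2κ = 2mg/ℏ², so κ = 14.73.
Then E = −ℏ²κ²/(2m) = −mg²/(2ℏ²) = -57.06.

E = -57.1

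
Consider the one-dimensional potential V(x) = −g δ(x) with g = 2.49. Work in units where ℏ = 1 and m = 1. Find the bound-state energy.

The bound state is ψ(x) = √κ e^{−κ|x|}. The derivative jump ψ'(0⁺) − ψ'(0⁻) = −(2mg/ℏ²)ψ(0) fixes κ = mg/ℏ² = 2.490.
Then E = −ℏ²κ²/(2m) = −mg²/(2ℏ²) = -3.100.

E = -3.10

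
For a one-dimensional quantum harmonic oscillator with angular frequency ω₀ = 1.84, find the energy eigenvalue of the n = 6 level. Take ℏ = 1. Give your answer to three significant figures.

E = 12.0

The oscillator eigenvalues are E_n = ℏω₀(n + ½), so E_6 = 1.84 × 6.5 = 11.96.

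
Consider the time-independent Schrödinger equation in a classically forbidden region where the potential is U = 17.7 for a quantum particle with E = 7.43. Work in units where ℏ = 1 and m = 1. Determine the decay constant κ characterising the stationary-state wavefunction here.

κ = 4.53

Since E < U the TISE in this region is ψ'' = κ²ψ with κ = √(2m(U − E))/ℏ.
κ = √(2 × 1 × 10.27) = 4.532.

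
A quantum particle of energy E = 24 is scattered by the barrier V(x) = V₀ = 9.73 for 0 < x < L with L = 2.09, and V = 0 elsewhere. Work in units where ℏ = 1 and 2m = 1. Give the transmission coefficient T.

E > V₀: inside the barrier k₂ = √(2m(E − V₀))/ℏ = 3.778, k₂L = 7.895.
T = [1 + V₀² sin²(k₂L) / (4E(E − V₀))]⁻¹ = 1/1.069 = 0.935.

T = 0.935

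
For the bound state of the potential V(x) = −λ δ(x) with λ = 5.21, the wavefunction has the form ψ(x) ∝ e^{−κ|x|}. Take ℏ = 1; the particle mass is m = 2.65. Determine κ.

κ = 13.8

Integrate −(ℏ²/2m)ψ'' − λδ(x)ψ = Eψ from −ε to +ε: the ψ'' term gives ψ'(0⁺) − ψ'(0⁻) and the δ term gives −(2mλ/ℏ²)ψ(0).
With ψ ∝ e^{−κ|x|} this yields −2κ = −2mλ/ℏ², so κ = mλ/ℏ² = 13.81.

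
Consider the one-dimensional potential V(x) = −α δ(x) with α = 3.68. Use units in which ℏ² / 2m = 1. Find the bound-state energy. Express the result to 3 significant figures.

The bound state is ψ(x) = √κ e^{−κ|x|}. The derivative jump ψ'(0⁺) − ψ'(0⁻) = −(2mα/ℏ²)ψ(0) fixes κ = mα/ℏ² = 1.840.
Then E = −ℏ²κ²/(2m) = −mα²/(2ℏ²) = -3.386.

E = -3.39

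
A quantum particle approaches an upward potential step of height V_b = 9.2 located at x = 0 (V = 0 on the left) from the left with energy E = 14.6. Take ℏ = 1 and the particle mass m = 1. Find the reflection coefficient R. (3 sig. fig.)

R = 0.0594

The wavenumbers are k₁ = √(2mE)/ℏ = 5.404 on the left and k₂ = √(2m(E − V_b))/ℏ = 3.286 on the right.
Matching ψ and ψ′ at x = 0 gives r = (k₁ − k₂)/(k₁ + k₂), so R = r² = 0.05937 and T = 1 − R = 0.9406.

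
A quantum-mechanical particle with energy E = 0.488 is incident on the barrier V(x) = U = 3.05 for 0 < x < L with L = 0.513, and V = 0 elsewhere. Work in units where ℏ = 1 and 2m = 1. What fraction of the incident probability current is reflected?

R = 0.610

E < U: inside the barrier ψ ∝ e^{±κx} with κ = √(2m(U − E))/ℏ = 1.601.
κL = 0.8211, sinh(κL) = 0.9166.
The exact tunnelling result is T⁻¹ = 1 + U² sinh²(κL) / [4E(U − E)] = 2.563, so T = 0.390.
R = 1 − T = 0.610.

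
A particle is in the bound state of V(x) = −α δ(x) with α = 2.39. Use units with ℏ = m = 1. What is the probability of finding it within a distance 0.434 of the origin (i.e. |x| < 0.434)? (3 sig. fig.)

The normalised bound state is ψ = √κ e^{−κ|x|} with κ = mα/ℏ² = 2.390.
P(|x| < d) = ∫_{−d}^{d} κ e^{−2κ|x|} dx = 1 − e^{−2κd} = 1 − e^{−2.075} = 0.8744.

P = 0.874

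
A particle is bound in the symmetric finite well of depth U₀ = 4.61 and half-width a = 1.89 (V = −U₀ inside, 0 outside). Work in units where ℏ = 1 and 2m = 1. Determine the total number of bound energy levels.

N = 3

The dimensionless depth is z₀ = a√(2mU₀)/ℏ = 1.89 × √(4.610) = 4.058.
A new bound state (alternating even/odd) appears each time z₀ passes a multiple of π/2, so N = ⌊2z₀/π⌋ + 1 = ⌊2.583⌋ + 1 = 3.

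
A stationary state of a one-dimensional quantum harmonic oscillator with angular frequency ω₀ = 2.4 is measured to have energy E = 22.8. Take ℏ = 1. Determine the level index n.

E_n = ℏω₀(n + ½) ⇒ n = E/(ℏω₀) − ½ = 22.8/2.4 − 0.5 = 9.000 → n = 9.

n = 9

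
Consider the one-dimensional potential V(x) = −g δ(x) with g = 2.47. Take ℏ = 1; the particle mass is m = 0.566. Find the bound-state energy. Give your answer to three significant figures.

E = -1.73

For x ≠ 0 the bound state is ψ ∝ e^{−κ|x|}; integrating the TISE across the delta gives the cusp condition 2κ = 2mg/ℏ², so κ = 1.398.
Then E = −ℏ²κ²/(2m) = −mg²/(2ℏ²) = -1.727.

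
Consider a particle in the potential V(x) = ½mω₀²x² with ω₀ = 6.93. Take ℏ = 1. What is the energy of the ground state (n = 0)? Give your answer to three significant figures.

Using E_n = (n + ½)ℏω₀: E_0 = 0.5 × 6.93 = 3.465.

E = 3.47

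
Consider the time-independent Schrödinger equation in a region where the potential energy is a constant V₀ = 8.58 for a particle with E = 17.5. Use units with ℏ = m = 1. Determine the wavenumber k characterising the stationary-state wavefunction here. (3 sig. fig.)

k = 4.22

With E > V₀ the solution is oscillatory, ψ ∝ e^{±ikx} with k = √(2m(E − V₀))/ℏ.
k = √(2 × 1 × 8.92) = 4.224.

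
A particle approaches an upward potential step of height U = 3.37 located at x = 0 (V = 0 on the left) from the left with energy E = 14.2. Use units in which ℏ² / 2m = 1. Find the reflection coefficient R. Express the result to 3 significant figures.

R = 0.00457

On each side the TISE gives plane waves with k = √(2m(E − V))/ℏ: k₁ = √(2·½·14.2) = 3.768, k₂ = √(2·½·10.83) = 3.291.
Continuity of ψ and ψ′ at the step yields the reflection amplitude r = (k₁ − k₂)/(k₁ + k₂) = 0.06763; thus R = |r|² = 0.004573, T = 0.9954.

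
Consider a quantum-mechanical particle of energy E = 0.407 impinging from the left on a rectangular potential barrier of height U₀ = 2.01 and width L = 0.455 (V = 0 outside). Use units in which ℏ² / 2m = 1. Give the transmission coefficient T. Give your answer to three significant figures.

Since E < U₀ the interior solution is evanescent with decay constant κ = √(2m(U₀ − E))/ℏ = 1.266.
κL = 0.5761, sinh(κL) = 0.6085.
The exact tunnelling result is T⁻¹ = 1 + U₀² sinh²(κL) / [4E(U₀ − E)] = 1.573, so T = 0.636.

T = 0.636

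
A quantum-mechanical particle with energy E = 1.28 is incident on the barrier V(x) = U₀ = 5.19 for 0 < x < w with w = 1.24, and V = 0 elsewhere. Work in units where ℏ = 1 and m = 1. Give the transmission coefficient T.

T = 0.00289

E < U₀: inside the barrier ψ ∝ e^{±κx} with κ = √(2m(U₀ − E))/ℏ = 2.796.
κw = 3.468, sinh(κw) = 16.01.
The exact tunnelling result is T⁻¹ = 1 + U₀² sinh²(κw) / [4E(U₀ − E)] = 346.0, so T = 0.00289.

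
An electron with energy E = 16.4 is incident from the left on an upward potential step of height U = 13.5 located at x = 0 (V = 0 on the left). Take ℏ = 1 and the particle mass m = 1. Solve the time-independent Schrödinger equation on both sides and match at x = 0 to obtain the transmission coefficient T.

T = 0.834

On each side the TISE gives plane waves with k = √(2m(E − V))/ℏ: k₁ = √(2·1·16.4) = 5.727, k₂ = √(2·1·2.9) = 2.408.
Matching ψ and ψ′ at x = 0 gives r = (k₁ − k₂)/(k₁ + k₂), so R = r² = 0.1664 and T = 1 − R = 0.8336.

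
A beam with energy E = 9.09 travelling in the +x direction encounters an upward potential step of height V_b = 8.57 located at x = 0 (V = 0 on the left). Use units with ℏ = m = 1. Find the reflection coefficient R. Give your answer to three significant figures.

R = 0.377

On each side the TISE gives plane waves with k = √(2m(E − V))/ℏ: k₁ = √(2·1·9.09) = 4.264, k₂ = √(2·1·0.52) = 1.020.
Continuity of ψ and ψ′ at the step yields the reflection amplitude r = (k₁ − k₂)/(k₁ + k₂) = 0.6140; thus R = |r|² = 0.3770, T = 0.6230.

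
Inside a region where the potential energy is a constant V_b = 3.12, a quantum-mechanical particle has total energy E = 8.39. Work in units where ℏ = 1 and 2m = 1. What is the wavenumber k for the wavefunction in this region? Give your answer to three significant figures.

With E > V_b the solution is oscillatory, ψ ∝ e^{±ikx} with k = √(2m(E − V_b))/ℏ.
k = √(2 × 0.5 × 5.27) = 2.296.

k = 2.30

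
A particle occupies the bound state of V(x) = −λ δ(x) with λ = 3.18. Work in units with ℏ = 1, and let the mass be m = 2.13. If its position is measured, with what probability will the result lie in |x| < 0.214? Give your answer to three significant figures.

The normalised bound state is ψ = √κ e^{−κ|x|} with κ = mλ/ℏ² = 6.773.
P(|x| < d) = ∫_{−d}^{d} κ e^{−2κ|x|} dx = 1 − e^{−2κd} = 1 − e^{−2.899} = 0.9449.

P = 0.945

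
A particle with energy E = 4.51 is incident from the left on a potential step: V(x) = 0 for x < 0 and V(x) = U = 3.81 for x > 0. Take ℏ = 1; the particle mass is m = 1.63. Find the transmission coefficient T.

T = 0.811

The wavenumbers are k₁ = √(2mE)/ℏ = 3.834 on the left and k₂ = √(2m(E − U))/ℏ = 1.511 on the right.
Matching ψ and ψ′ at x = 0 gives r = (k₁ − k₂)/(k₁ + k₂), so R = r² = 0.1890 and T = 1 − R = 0.8110.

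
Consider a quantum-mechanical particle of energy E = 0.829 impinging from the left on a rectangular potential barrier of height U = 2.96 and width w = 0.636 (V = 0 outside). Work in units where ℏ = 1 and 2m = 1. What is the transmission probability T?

Since E < U the interior solution is evanescent with decay constant κ = √(2m(U − E))/ℏ = 1.460.
κw = 0.9284, sinh(κw) = 1.068.
Matching ψ, ψ′ at both faces gives T = [1 + U² sinh²(κw) / (4E(U − E))]⁻¹ = 1/2.413 = 0.414.

T = 0.414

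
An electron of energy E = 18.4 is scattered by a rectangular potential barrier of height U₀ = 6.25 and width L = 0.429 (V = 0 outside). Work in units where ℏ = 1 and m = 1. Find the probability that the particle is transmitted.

T = 0.969

E > U₀: inside the barrier k₂ = √(2m(E − U₀))/ℏ = 4.930, k₂L = 2.115.
Matching at both interfaces gives T⁻¹ = 1 + U₀² sin²(k₂L) / [4E(E − U₀)] = 1.032, hence T = 0.969.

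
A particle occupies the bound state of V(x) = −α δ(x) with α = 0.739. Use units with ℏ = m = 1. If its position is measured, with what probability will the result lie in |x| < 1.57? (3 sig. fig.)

P = 0.902

The normalised bound state is ψ = √κ e^{−κ|x|} with κ = mα/ℏ² = 0.7390.
P(|x| < d) = ∫_{−d}^{d} κ e^{−2κ|x|} dx = 1 − e^{−2κd} = 1 − e^{−2.320} = 0.9018.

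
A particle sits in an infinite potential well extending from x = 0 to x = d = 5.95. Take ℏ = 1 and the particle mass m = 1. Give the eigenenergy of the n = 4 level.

E = 2.23

Requiring ψ(0) = ψ(d) = 0 quantises k = nπ/d, hence E_n = ℏ²k²/2m = n²π²ℏ²/(2md²).
E_4 = 4² × π² / (2 × 1 × 5.95²) = 2.230.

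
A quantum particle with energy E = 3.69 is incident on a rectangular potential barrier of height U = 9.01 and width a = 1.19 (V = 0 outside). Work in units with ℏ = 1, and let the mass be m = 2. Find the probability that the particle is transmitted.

T = 0.0000660

Since E < U the interior solution is evanescent with decay constant κ = √(2m(U − E))/ℏ = 4.613.
κa = 5.489, sinh(κa) = 121.1.
The exact tunnelling result is T⁻¹ = 1 + U² sinh²(κa) / [4E(U − E)] = 15150, so T = 0.0000660.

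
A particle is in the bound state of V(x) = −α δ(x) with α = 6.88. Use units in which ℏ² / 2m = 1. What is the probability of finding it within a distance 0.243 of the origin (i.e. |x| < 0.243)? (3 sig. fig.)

P = 0.812

The normalised bound state is ψ = √κ e^{−κ|x|} with κ = mα/ℏ² = 3.440.
P(|x| < d) = ∫_{−d}^{d} κ e^{−2κ|x|} dx = 1 − e^{−2κd} = 1 − e^{−1.672} = 0.8121.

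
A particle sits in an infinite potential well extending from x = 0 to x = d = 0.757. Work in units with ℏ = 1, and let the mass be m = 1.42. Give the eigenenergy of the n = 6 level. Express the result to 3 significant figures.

E = 218

Requiring ψ(0) = ψ(d) = 0 quantises k = nπ/d, hence E_n = ℏ²k²/2m = n²π²ℏ²/(2md²).
E_6 = 6² × π² / (2 × 1.42 × 0.757²) = 218.3.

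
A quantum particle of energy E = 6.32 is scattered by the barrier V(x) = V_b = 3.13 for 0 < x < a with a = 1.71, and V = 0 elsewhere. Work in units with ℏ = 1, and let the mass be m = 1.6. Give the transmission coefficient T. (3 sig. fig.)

Above the barrier the interior wavenumber is k₂ = √(2m(E − V_b))/ℏ = 3.195, giving phase k₂a = 5.463.
Matching at both interfaces gives T⁻¹ = 1 + V_b² sin²(k₂a) / [4E(E − V_b)] = 1.065, hence T = 0.939.

T = 0.939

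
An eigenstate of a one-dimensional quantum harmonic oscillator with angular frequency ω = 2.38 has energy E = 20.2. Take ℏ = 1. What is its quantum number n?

n = 8

Invert E_n = (n + ½)ℏω: n = E/ℏω − ½ = 7.987, so n = 8.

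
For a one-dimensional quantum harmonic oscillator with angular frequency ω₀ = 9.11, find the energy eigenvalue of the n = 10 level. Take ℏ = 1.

E = 95.7

The oscillator eigenvalues are E_n = ℏω₀(n + ½), so E_10 = 9.11 × 10.5 = 95.66.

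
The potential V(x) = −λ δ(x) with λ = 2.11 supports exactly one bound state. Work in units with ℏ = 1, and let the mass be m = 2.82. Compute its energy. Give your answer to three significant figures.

E = -6.28

The bound state is ψ(x) = √κ e^{−κ|x|}. The derivative jump ψ'(0⁺) − ψ'(0⁻) = −(2mλ/ℏ²)ψ(0) fixes κ = mλ/ℏ² = 5.950.
Then E = −ℏ²κ²/(2m) = −mλ²/(2ℏ²) = -6.277.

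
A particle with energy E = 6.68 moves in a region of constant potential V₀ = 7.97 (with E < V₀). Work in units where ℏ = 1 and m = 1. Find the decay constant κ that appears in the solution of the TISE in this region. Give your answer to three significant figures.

Since E < V₀ the TISE in this region is ψ'' = κ²ψ with κ = √(2m(V₀ − E))/ℏ.
κ = √(2 × 1 × 1.29) = 1.606.

κ = 1.61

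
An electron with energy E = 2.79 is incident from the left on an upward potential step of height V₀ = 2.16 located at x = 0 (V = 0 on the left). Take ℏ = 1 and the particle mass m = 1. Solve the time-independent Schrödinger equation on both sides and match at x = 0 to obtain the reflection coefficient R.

R = 0.127

On each side the TISE gives plane waves with k = √(2m(E − V))/ℏ: k₁ = √(2·1·2.79) = 2.362, k₂ = √(2·1·0.63) = 1.122.
Continuity of ψ and ψ′ at the step yields the reflection amplitude r = (k₁ − k₂)/(k₁ + k₂) = 0.3558; thus R = |r|² = 0.1266, T = 0.8734.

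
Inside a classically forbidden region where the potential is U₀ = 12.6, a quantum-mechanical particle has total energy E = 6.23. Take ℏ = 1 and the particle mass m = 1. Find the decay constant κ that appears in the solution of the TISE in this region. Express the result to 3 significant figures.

κ = 3.57

Since E < U₀ the TISE in this region is ψ'' = κ²ψ with κ = √(2m(U₀ − E))/ℏ.
κ = √(2 × 1 × 6.37) = 3.569.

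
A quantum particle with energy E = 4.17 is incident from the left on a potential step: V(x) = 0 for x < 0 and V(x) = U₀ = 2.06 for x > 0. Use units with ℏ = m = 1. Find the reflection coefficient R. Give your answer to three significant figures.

R = 0.0285

The wavenumbers are k₁ = √(2mE)/ℏ = 2.888 on the left and k₂ = √(2m(E − U₀))/ℏ = 2.054 on the right.
Matching ψ and ψ′ at x = 0 gives r = (k₁ − k₂)/(k₁ + k₂), so R = r² = 0.02845 and T = 1 − R = 0.9715.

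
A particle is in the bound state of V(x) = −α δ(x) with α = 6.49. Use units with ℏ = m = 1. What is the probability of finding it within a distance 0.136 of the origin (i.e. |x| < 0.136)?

The normalised bound state is ψ = √κ e^{−κ|x|} with κ = mα/ℏ² = 6.490.
P(|x| < d) = ∫_{−d}^{d} κ e^{−2κ|x|} dx = 1 − e^{−2κd} = 1 − e^{−1.765} = 0.8289.

P = 0.829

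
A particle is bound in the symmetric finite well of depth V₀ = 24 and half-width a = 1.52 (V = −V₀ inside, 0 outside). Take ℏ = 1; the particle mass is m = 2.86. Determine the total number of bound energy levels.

N = 12

The dimensionless depth is z₀ = a√(2mV₀)/ℏ = 1.52 × √(137.3) = 17.81.
The even/odd transcendental equations gain one root per π/2 in z₀, giving N = 1 + ⌊2z₀/π⌋ = 1 + ⌊11.34⌋ = 12.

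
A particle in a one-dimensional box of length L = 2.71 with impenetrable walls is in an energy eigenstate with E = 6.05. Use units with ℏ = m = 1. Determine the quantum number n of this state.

For an infinite well E_n = n²π²ℏ²/(2mL²), so n = (L/πℏ)√(2mE).
n = (2.71/π) × √(2 × 1 × 6.05) = 3.001 → n = 3.

n = 3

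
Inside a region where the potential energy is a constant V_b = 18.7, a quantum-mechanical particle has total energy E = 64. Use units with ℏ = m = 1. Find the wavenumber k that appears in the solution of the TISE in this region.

With E > V_b the solution is oscillatory, ψ ∝ e^{±ikx} with k = √(2m(E − V_b))/ℏ.
k = √(2 × 1 × 45.3) = 9.518.

k = 9.52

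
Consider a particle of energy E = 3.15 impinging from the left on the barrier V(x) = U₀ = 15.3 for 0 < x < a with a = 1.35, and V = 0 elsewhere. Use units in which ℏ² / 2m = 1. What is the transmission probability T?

Since E < U₀ the interior solution is evanescent with decay constant κ = √(2m(U₀ − E))/ℏ = 3.486.
κa = 4.706, sinh(κa) = 55.28.
Matching ψ, ψ′ at both faces gives T = [1 + U₀² sinh²(κa) / (4E(U₀ − E))]⁻¹ = 1/4674 = 0.000214.

T = 0.000214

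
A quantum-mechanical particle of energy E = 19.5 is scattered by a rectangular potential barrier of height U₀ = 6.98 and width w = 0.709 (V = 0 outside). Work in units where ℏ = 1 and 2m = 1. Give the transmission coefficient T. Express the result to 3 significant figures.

T = 0.983

Above the barrier the interior wavenumber is k₂ = √(2m(E − U₀))/ℏ = 3.538, giving phase k₂w = 2.509.
T = [1 + U₀² sin²(k₂w) / (4E(E − U₀))]⁻¹ = 1/1.017 = 0.983.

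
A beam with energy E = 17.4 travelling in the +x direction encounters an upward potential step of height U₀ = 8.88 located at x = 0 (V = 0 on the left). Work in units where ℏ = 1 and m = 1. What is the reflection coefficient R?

R = 0.0312

On each side the TISE gives plane waves with k = √(2m(E − V))/ℏ: k₁ = √(2·1·17.4) = 5.899, k₂ = √(2·1·8.52) = 4.128.
Continuity of ψ and ψ′ at the step yields the reflection amplitude r = (k₁ − k₂)/(k₁ + k₂) = 0.1766; thus R = |r|² = 0.03120, T = 0.9688.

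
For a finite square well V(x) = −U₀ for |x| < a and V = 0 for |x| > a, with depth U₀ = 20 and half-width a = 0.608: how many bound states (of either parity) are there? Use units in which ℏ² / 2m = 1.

N = 2

The dimensionless depth is z₀ = a√(2mU₀)/ℏ = 0.608 × √(20.00) = 2.719.
The even/odd transcendental equations gain one root per π/2 in z₀, giving N = 1 + ⌊2z₀/π⌋ = 1 + ⌊1.731⌋ = 2.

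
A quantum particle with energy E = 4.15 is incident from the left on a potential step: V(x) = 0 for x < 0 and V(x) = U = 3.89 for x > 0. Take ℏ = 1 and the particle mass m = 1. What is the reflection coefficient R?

R = 0.360

On each side the TISE gives plane waves with k = √(2m(E − V))/ℏ: k₁ = √(2·1·4.15) = 2.881, k₂ = √(2·1·0.26) = 0.7211.
Matching ψ and ψ′ at x = 0 gives r = (k₁ − k₂)/(k₁ + k₂), so R = r² = 0.3595 and T = 1 − R = 0.6405.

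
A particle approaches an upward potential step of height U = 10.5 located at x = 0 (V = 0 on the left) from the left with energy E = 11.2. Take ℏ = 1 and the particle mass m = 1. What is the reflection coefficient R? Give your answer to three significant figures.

On each side the TISE gives plane waves with k = √(2m(E − V))/ℏ: k₁ = √(2·1·11.2) = 4.733, k₂ = √(2·1·0.7) = 1.183.
Continuity of ψ and ψ′ at the step yields the reflection amplitude r = (k₁ − k₂)/(k₁ + k₂) = 0.6000; thus R = |r|² = 0.3600, T = 0.6400.

R = 0.360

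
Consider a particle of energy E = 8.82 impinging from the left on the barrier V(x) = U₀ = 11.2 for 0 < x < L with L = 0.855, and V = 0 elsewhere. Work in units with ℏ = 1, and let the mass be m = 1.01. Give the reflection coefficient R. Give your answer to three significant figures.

Since E < U₀ the interior solution is evanescent with decay constant κ = √(2m(U₀ − E))/ℏ = 2.193.
κL = 1.875, sinh(κL) = 3.183.
The exact tunnelling result is T⁻¹ = 1 + U₀² sinh²(κL) / [4E(U₀ − E)] = 16.13, so T = 0.0620.
R = 1 − T = 0.938.

R = 0.938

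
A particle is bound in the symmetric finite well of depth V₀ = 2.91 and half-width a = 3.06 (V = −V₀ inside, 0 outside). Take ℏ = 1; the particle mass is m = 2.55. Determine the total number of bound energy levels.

Define the well-strength parameter z₀ = (a/ℏ)√(2mV₀) = 3.06 × √(2·2.55·2.91) = 11.79.
The even/odd transcendental equations gain one root per π/2 in z₀, giving N = 1 + ⌊2z₀/π⌋ = 1 + ⌊7.505⌋ = 8.

N = 8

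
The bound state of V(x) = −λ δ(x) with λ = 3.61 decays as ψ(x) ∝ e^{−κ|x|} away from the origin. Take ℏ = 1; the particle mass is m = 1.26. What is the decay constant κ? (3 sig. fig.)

Integrating the TISE across x = 0 gives the cusp condition ψ'(0⁺) − ψ'(0⁻) = −(2mλ/ℏ²)ψ(0).
With ψ ∝ e^{−κ|x|} this yields −2κ = −2mλ/ℏ², so κ = mλ/ℏ² = 4.549.

κ = 4.55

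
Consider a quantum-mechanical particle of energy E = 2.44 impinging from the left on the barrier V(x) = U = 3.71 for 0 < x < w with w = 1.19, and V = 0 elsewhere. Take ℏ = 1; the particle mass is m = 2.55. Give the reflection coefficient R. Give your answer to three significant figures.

R = 0.992

E < U: inside the barrier ψ ∝ e^{±κx} with κ = √(2m(U − E))/ℏ = 2.545.
κw = 3.029, sinh(κw) = 10.31.
Matching ψ, ψ′ at both faces gives T = [1 + U² sinh²(κw) / (4E(U − E))]⁻¹ = 1/119.0 = 0.00840.
R = 1 − T = 0.992.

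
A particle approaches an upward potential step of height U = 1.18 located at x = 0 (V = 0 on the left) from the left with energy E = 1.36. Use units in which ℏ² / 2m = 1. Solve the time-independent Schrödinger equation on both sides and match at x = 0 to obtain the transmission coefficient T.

The wavenumbers are k₁ = √(2mE)/ℏ = 1.166 on the left and k₂ = √(2m(E − U))/ℏ = 0.4243 on the right.
Continuity of ψ and ψ′ at the step yields the reflection amplitude r = (k₁ − k₂)/(k₁ + k₂) = 0.4665; thus R = |r|² = 0.2176, T = 0.7824.

T = 0.782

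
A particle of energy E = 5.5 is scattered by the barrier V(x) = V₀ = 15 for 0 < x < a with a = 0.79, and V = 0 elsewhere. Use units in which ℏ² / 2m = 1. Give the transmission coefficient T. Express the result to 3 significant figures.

T = 0.0281

Since E < V₀ the interior solution is evanescent with decay constant κ = √(2m(V₀ − E))/ℏ = 3.082.
κa = 2.435, sinh(κa) = 5.664.
Matching ψ, ψ′ at both faces gives T = [1 + V₀² sinh²(κa) / (4E(V₀ − E))]⁻¹ = 1/35.53 = 0.0281.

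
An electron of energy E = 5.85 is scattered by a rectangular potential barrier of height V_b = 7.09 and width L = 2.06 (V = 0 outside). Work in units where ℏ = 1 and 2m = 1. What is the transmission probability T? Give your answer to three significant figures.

E < V_b: inside the barrier ψ ∝ e^{±κx} with κ = √(2m(V_b − E))/ℏ = 1.114.
κL = 2.294, sinh(κL) = 4.906.
Matching ψ, ψ′ at both faces gives T = [1 + V_b² sinh²(κL) / (4E(V_b − E))]⁻¹ = 1/42.70 = 0.0234.

T = 0.0234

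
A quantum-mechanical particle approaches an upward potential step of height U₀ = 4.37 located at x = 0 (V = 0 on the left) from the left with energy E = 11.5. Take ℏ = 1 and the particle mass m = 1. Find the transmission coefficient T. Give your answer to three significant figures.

T = 0.986

On each side the TISE gives plane waves with k = √(2m(E − V))/ℏ: k₁ = √(2·1·11.5) = 4.796, k₂ = √(2·1·7.13) = 3.776.
Continuity of ψ and ψ′ at the step yields the reflection amplitude r = (k₁ − k₂)/(k₁ + k₂) = 0.1189; thus R = |r|² = 0.01415, T = 0.9859.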